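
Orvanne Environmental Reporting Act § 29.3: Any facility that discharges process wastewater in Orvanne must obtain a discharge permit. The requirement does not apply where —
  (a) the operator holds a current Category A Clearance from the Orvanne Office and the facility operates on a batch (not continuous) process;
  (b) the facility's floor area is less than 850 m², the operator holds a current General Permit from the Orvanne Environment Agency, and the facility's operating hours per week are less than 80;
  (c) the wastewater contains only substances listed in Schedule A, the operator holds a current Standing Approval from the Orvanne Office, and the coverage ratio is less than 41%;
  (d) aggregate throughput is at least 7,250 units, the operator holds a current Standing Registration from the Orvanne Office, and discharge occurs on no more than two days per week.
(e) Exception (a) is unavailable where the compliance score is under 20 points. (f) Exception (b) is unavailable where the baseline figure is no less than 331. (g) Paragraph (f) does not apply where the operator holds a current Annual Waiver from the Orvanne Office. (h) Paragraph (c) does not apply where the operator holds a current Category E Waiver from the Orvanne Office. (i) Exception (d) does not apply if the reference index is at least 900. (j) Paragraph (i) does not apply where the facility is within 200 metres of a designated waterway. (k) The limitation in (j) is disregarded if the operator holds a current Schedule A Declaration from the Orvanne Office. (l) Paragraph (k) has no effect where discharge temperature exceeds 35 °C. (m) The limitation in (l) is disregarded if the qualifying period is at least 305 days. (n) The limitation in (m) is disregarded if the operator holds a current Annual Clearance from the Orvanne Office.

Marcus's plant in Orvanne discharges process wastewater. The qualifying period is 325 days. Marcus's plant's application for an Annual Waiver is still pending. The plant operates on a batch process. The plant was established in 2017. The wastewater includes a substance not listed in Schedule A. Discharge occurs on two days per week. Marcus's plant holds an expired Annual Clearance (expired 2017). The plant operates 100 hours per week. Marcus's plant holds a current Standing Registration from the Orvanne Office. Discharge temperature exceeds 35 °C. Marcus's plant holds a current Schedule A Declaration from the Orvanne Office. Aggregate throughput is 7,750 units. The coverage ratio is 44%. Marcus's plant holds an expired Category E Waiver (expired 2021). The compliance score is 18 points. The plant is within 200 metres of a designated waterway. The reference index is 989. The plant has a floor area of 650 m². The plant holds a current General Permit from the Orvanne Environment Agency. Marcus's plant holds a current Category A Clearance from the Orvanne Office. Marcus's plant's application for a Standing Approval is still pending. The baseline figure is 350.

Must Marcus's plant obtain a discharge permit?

Exception (a): a current Category A Clearance is held; the facility operates on a batch process — every condition holds. But: (e) operates against (a): the compliance score is 18 points, under the 20 points limit. Exception (a) does not apply.
Exception (b) does not apply: the facility's operating hours per week are 100, not less than 80.
Exception (c) fails — the wastewater includes a non-Schedule-A substance.
All of (d)'s requirements are met (aggregate throughput is 7,750 units, meeting the 7,250 units threshold; a current Standing Registration is held; discharge occurs on no more than two days per week). Turning to paragraphs (i)–(n): (i) operates against (d): the reference index is 989, meeting the 900 threshold. (j) would limit (i) — the plant is within 200 m of a designated waterway — but (k) sets (j) aside: (k) operates against (j): a current Schedule A Declaration is held. (l) would limit (k) — discharge temperature exceeds 35 °C — but (m) sets (l) aside: (m) is engaged — the qualifying period is 325 days, meeting the 305 days threshold. (n), which would lift (m), is not triggered — there is no Annual Clearance in force. So (d) is unavailable.
No exception is made out. Marcus's plant falls within the general rule.

Yes — Marcus's plant must obtain a discharge permit.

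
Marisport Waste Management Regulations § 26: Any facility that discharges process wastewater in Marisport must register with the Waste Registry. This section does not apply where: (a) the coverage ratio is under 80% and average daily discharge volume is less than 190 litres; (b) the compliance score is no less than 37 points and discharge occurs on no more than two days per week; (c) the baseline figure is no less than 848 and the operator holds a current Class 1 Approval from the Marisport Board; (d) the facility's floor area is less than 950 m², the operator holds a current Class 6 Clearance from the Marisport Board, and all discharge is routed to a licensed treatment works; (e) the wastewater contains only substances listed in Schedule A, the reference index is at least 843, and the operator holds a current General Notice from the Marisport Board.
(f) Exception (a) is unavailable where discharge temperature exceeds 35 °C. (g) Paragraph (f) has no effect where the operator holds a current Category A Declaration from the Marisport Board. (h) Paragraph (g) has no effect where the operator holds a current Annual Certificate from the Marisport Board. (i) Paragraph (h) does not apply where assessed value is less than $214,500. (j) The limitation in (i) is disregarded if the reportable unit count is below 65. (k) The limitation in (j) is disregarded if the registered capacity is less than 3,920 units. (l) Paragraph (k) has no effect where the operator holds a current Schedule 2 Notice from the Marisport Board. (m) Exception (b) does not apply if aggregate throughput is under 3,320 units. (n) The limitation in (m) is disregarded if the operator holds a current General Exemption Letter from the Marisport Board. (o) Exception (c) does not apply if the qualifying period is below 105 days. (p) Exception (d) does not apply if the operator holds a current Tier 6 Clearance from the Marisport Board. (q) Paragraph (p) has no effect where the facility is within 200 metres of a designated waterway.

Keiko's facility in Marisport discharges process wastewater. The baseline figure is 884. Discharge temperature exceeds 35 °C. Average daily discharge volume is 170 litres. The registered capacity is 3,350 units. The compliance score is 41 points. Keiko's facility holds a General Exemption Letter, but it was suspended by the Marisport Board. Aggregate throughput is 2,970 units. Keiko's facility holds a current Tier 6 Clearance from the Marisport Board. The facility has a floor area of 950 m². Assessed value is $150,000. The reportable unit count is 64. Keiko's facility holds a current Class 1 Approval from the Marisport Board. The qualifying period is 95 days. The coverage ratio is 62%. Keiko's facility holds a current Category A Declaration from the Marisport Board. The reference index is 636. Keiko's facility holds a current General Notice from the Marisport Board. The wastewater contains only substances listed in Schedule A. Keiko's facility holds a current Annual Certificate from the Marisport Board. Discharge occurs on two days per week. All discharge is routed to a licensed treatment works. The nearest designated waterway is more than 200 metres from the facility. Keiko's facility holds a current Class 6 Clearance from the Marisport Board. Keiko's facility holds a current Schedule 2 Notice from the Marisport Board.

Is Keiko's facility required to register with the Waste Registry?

Yes — Keiko's facility must register with the Waste Registry.

Exception (a)'s conditions are all satisfied: the coverage ratio is 62%, under the 80% limit; average daily discharge volume is 170 litres, less than the 190 litres limit. But: (f) is engaged — discharge temperature exceeds 35 °C. (g) would limit (f) — a current Category A Declaration is held — but (h) sets (g) aside: (h) operates against (g): a current Annual Certificate is held. (i) is triggered (assessed value is $150,000, less than the $214,500 limit), but is displaced by (j): (j) operates against (i): the reportable unit count is 64, below the 65 limit. (k) would limit (j) — the registered capacity is 3,350 units, less than the 3,920 units limit — but (l) sets (k) aside: (l) operates against (k): a current Schedule 2 Notice is held. Exception (a) does not apply.
Exception (b): the compliance score is 41 points, meeting the 37 points threshold; discharge occurs on no more than two days per week — every condition holds. But: (m) is engaged — aggregate throughput is 2,970 units, under the 3,320 units limit. (n) is inapplicable (there is no General Exemption Letter in force), so (m) stands. (b) is therefore removed.
Exception (c) is satisfied on its face — the baseline figure is 884, meeting the 848 threshold; a current Class 1 Approval is held. Turning to paragraph (o): (o) operates — the qualifying period is 95 days, below the 105 days limit. Exception (c) does not apply.
Exception (d) fails — the facility's floor area is 950 m², not less than 950 m².
Exception (e) does not apply: the reference index is 636, short of 843.
Every exception is unavailable, so the rule governs.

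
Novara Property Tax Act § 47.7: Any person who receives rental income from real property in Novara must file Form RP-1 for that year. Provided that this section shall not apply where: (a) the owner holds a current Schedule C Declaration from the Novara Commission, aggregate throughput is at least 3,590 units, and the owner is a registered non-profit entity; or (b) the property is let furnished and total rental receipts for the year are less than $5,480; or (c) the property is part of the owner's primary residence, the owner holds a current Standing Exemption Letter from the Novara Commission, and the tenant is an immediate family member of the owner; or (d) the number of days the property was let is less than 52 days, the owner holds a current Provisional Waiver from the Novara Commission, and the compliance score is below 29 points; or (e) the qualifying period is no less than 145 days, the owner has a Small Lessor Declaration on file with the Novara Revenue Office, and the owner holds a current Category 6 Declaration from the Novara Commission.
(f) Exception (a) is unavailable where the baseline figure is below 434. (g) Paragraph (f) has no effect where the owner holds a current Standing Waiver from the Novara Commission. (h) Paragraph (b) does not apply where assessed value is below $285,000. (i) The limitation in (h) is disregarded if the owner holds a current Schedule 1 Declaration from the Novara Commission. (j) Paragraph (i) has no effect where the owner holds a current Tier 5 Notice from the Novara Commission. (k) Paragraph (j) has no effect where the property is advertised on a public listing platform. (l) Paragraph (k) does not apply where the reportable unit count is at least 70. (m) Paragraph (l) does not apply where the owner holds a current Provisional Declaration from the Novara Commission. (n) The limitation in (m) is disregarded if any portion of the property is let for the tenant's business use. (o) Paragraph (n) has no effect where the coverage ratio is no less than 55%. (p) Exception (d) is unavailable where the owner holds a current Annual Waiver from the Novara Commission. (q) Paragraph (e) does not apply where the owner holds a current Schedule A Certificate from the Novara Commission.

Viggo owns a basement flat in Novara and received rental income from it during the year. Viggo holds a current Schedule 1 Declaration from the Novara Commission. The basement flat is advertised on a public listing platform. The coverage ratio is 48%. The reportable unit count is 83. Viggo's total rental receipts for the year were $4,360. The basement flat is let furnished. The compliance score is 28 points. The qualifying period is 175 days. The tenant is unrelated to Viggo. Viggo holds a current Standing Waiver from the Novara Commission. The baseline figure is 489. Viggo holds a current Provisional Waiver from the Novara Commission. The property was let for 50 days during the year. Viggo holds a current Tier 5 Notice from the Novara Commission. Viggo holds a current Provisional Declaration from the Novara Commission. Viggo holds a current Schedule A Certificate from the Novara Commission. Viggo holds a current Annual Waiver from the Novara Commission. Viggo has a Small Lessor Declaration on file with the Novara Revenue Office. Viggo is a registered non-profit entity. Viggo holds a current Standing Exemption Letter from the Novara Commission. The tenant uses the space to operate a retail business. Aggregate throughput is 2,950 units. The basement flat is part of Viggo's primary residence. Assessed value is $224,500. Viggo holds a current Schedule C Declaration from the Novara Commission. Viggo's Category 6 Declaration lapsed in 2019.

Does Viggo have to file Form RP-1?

Exception (a) requires that aggregate throughput is at least 3,590 units; but aggregate throughput is 2,950 units, short of 3,590 units, so (a) is unavailable.
Exception (b)'s conditions are all satisfied: the property is let furnished; total rental receipts for the year are $4,360, less than the $5,480 limit. But: (h) operates against (b): assessed value is $224,500, below the $285,000 limit. (i) would limit (h) — a current Schedule 1 Declaration is held — but (j) sets (i) aside: (j) operates against (i): a current Tier 5 Notice is held. (k) is triggered (the property is publicly advertised), but yields to (l): (l) is engaged — the reportable unit count is 83, meeting the 70 threshold. (m) would limit (l) — a current Provisional Declaration is held — but (n) sets (m) aside: (n) operates — the space is let for business use. (o) is not engaged (the coverage ratio is 48%, short of 55%), so (n) stands. Exception (b) does not apply.
Exception (c) requires that the tenant is an immediate family member of the owner; but the tenant is unrelated to the owner, so (c) is unavailable.
Exception (d)'s conditions are all satisfied: the number of days the property was let is 50 days, less than the 52 days limit; a current Provisional Waiver is held; the compliance score is 28 points, below the 29 points limit. Turning to paragraph (p): (p) operates against (d): a current Annual Waiver is held. Exception (d) does not apply.
Exception (e) fails — the Category 6 Declaration is not current.
Every exception is unavailable, so the rule governs.

Yes — Viggo must file Form RP-1.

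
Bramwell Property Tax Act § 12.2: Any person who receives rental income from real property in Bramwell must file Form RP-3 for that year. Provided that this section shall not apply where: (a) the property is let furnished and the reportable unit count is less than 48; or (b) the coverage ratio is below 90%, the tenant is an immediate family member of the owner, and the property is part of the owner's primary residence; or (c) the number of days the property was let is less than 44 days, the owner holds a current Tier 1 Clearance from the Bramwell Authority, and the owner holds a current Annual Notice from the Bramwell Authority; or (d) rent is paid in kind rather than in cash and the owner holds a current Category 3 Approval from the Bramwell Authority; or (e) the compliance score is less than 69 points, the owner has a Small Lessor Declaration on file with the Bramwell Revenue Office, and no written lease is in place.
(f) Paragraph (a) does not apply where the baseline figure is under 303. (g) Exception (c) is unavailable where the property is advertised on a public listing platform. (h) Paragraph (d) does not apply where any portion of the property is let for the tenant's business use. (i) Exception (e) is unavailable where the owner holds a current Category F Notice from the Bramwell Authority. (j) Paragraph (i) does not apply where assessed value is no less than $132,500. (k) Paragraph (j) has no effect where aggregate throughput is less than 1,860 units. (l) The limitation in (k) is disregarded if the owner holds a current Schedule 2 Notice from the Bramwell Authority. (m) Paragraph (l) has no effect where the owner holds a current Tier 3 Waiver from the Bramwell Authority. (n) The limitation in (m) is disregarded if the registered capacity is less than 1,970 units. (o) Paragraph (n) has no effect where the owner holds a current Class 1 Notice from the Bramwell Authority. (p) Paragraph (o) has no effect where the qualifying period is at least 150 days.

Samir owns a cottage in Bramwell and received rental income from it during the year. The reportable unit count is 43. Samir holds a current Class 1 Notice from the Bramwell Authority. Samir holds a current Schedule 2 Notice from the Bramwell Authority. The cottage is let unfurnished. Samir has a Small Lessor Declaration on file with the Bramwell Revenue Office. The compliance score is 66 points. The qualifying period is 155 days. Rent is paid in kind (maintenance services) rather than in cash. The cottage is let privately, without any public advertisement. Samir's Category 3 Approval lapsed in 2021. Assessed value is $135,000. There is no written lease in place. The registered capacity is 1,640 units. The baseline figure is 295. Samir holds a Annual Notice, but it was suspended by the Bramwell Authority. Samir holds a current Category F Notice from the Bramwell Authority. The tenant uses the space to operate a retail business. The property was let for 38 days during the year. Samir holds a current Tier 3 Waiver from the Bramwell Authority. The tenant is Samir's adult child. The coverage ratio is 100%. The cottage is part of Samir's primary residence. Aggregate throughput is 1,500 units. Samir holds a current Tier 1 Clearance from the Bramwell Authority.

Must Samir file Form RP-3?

Exception (a) fails — the property is let unfurnished.
Exception (b) does not apply: the coverage ratio is 100%, not below 90%.
Exception (c) requires that the owner holds a current Annual Notice from the Bramwell Authority; but there is no Annual Notice in force, so (c) is unavailable.
Exception (d) fails — there is no Category 3 Approval in force.
Exception (e)'s conditions are all satisfied: the compliance score is 66 points, less than the 69 points limit; a Small Lessor Declaration is on file; there is no written lease. As to paragraphs (i)–(p): (i) would limit (e) — a current Category F Notice is held — but (j) sets (i) aside: (j) operates against (i): assessed value is $135,000, meeting the $132,500 threshold. (k) would limit (j) — aggregate throughput is 1,500 units, less than the 1,860 units limit — but (l) sets (k) aside: (l) operates against (k): a current Schedule 2 Notice is held. (m) operates (a current Tier 3 Waiver is held), but is itself disapplied by (n): (n) is triggered — the registered capacity is 1,640 units, less than the 1,970 units limit. (o) operates (a current Class 1 Notice is held), but is set aside by (p): (p) operates against (o): the qualifying period is 155 days, meeting the 150 days threshold. (e) remains available.

No — exception (e) applies; Samir is not required to file Form RP-3.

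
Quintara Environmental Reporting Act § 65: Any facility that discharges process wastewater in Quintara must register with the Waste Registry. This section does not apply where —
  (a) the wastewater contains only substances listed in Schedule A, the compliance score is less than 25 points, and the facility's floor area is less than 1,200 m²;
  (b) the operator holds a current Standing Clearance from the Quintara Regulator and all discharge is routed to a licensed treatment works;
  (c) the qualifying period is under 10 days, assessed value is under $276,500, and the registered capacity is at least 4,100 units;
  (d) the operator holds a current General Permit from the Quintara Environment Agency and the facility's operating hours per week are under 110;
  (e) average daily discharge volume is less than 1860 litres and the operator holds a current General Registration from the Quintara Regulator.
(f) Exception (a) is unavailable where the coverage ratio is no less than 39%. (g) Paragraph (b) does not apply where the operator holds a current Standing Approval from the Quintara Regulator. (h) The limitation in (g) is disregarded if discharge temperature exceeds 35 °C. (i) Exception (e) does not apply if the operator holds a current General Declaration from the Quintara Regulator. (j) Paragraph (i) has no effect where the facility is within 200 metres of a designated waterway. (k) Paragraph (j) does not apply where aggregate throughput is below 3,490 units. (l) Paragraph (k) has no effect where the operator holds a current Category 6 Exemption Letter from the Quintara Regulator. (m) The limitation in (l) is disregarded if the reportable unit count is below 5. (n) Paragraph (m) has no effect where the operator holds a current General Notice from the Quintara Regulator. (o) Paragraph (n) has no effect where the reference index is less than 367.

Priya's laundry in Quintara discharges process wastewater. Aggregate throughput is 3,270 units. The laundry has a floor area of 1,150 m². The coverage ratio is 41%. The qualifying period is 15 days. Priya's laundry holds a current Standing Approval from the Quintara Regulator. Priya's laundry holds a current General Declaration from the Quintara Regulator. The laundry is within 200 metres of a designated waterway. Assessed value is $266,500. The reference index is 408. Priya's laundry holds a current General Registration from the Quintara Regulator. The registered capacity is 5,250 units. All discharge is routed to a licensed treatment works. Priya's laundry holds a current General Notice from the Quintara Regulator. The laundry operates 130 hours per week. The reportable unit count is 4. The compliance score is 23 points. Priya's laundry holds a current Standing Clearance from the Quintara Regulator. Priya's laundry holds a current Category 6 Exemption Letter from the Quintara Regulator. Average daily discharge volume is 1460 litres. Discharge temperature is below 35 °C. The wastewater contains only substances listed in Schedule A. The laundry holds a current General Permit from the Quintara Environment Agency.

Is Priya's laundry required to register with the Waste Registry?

No — exception (e) applies; Priya's laundry is not required to register with the Waste Registry.

All of (a)'s requirements are met (the wastewater is Schedule-A-only; the compliance score is 23 points, less than the 25 points limit; the facility's floor area is 1,150 m², less than the 1,200 m² limit). But: (f) operates against (a): the coverage ratio is 41%, meeting the 39% threshold. Exception (a) does not apply.
Exception (b) is satisfied on its face — a current Standing Clearance is held; discharge is routed to a licensed treatment works. However, paragraphs (g)–(h) must be considered: (g) operates against (b): a current Standing Approval is held. (h), which would lift (g), is not triggered — discharge temperature is below 35 °C. Exception (b) does not apply.
Exception (c) requires that the qualifying period is under 10 days; but the qualifying period is 15 days, not under 10 days, so (c) is unavailable.
Exception (d) fails — the facility's operating hours per week are 130, not under 110.
Exception (e) is satisfied on its face — average daily discharge volume is 1460 litres, less than the 1860 litres limit; a current General Registration is held. Considering the limiting provisions: (i) is engaged (a current General Declaration is held), but is overridden by (j): (j) operates against (i): the laundry is within 200 m of a designated waterway. (k) operates (aggregate throughput is 3,270 units, below the 3,490 units limit), but is displaced by (l): (l) operates against (k): a current Category 6 Exemption Letter is held. (m) would limit (l) — the reportable unit count is 4, below the 5 limit — but (n) sets (m) aside: (n) is engaged — a current General Notice is held. (o), which would lift (n), does not operate here — the reference index is 408, not less than 367. So (e) applies.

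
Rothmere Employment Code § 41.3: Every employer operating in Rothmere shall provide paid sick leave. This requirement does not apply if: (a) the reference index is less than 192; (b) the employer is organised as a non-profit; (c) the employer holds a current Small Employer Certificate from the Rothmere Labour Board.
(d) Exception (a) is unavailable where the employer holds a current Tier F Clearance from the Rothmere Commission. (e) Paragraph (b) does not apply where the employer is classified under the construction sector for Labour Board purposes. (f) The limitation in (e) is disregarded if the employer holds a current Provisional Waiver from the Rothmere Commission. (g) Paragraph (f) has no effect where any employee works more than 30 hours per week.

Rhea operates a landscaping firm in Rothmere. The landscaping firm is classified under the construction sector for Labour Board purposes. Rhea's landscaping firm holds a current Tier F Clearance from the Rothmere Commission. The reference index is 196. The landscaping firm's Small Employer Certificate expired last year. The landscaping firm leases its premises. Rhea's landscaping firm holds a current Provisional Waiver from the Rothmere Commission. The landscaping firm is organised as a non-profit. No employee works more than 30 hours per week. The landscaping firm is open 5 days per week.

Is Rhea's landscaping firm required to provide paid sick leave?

Exception (a) does not apply: the reference index is 196, not less than 192.
All of (b)'s requirements are met (the employer is a non-profit). Under paragraphs (e)–(g): (e) applies (the landscaping firm is classified under the construction sector), but is set aside by (f): (f) is triggered — a current Provisional Waiver is held. (g), which would lift (f), does not operate here — no employee exceeds 30 hours/week. (b) remains available.
Exception (c) requires that the employer holds a current Small Employer Certificate from the Rothmere Labour Board; but the Small Employer Certificate has expired, so (c) is unavailable.

No — exception (b) applies; Rhea's landscaping firm is not required to provide paid sick leave.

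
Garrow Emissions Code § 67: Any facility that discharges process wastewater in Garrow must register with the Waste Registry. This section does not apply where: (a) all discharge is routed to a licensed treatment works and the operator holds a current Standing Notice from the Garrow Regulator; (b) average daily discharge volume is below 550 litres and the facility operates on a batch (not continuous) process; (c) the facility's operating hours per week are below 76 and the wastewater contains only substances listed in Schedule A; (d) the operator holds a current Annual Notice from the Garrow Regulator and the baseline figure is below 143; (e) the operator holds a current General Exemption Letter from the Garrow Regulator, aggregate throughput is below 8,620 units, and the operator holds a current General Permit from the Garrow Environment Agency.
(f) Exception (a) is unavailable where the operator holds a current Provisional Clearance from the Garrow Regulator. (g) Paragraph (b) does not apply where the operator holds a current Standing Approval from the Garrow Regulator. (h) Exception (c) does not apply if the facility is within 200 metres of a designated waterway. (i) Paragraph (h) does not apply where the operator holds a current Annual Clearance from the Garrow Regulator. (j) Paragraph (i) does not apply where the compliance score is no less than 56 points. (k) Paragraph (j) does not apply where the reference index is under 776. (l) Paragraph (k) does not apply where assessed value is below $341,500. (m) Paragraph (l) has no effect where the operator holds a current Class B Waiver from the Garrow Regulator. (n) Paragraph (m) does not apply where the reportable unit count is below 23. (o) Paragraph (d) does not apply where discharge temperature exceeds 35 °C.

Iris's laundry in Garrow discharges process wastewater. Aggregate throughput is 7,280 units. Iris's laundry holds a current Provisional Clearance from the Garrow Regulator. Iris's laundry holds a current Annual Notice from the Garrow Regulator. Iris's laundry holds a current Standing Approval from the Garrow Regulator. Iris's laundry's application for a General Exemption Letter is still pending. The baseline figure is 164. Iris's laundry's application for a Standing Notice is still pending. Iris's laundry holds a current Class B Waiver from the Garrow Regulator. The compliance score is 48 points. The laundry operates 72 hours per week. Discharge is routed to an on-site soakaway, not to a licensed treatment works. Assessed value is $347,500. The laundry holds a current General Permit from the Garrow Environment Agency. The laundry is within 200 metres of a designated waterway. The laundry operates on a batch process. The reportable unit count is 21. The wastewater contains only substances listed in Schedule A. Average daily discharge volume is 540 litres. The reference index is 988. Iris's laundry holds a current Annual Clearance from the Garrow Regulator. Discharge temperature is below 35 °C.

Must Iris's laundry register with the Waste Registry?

Exception (a) does not apply: discharge is not routed to a licensed treatment works.
Exception (b)'s conditions are all satisfied: average daily discharge volume is 540 litres, below the 550 litres limit; the facility operates on a batch process. Turning to paragraph (g): (g) operates against (b): a current Standing Approval is held. So (b) is unavailable.
All of (c)'s requirements are met (the facility's operating hours per week are 72, below the 76 limit; the wastewater is Schedule-A-only). Applying paragraphs (h)–(n): (h) is engaged (the laundry is within 200 m of a designated waterway), but is displaced by (i): (i) is engaged — a current Annual Clearance is held. (j), which would lift (i), is not triggered — the compliance score is 48 points, short of 56 points. Exception (c) stands.
Exception (d) does not apply: the baseline figure is 164, not below 143.
Exception (e) does not apply: the General Exemption Letter is not current.

No — exception (c) applies; Iris's laundry is not required to register with the Waste Registry.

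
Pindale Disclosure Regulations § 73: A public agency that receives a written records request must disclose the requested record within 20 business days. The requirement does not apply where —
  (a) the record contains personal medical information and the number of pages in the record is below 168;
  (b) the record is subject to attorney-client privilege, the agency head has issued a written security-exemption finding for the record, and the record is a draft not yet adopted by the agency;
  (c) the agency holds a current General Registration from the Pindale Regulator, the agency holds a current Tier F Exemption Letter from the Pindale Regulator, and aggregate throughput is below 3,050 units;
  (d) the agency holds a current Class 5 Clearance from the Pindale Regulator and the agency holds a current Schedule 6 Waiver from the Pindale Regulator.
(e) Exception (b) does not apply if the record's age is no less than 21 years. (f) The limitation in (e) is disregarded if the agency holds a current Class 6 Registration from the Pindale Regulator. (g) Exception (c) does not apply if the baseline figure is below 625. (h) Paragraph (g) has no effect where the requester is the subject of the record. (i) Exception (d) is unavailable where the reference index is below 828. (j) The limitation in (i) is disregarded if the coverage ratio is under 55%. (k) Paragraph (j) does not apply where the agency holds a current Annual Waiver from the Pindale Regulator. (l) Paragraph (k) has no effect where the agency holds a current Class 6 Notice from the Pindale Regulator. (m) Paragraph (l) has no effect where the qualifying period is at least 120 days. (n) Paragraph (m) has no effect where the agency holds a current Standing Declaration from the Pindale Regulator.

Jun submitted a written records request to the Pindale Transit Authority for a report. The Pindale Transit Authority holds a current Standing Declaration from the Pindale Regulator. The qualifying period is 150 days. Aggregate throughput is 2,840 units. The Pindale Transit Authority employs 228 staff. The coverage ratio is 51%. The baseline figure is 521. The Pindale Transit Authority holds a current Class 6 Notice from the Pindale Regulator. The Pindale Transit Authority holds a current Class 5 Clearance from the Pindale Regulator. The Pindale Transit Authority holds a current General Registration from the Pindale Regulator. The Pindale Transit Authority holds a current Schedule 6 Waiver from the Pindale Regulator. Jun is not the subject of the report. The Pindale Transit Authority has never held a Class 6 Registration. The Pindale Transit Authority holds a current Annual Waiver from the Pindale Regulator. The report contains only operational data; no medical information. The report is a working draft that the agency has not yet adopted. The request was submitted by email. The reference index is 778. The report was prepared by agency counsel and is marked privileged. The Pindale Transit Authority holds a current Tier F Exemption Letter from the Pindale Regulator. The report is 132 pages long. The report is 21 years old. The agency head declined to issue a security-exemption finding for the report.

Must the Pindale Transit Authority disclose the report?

Exception (a) fails — the report contains only operational data.
Exception (b) does not apply: the agency head declined to issue a security-exemption finding.
All of (c)'s requirements are met (a current General Registration is held; a current Tier F Exemption Letter is held; aggregate throughput is 2,840 units, below the 3,050 units limit). However, paragraphs (g)–(h) must be considered: (g) is triggered — the baseline figure is 521, below the 625 limit. (h) does not operate here (Jun is not the subject of the report), so (g) stands. Exception (c) does not apply.
Exception (d)'s conditions are all satisfied: a current Class 5 Clearance is held; a current Schedule 6 Waiver is held. Under paragraphs (i)–(n): (i) applies (the reference index is 778, below the 828 limit), but is overridden by (j): (j) operates against (i): the coverage ratio is 51%, under the 55% limit. (k) is triggered (a current Annual Waiver is held), but is overridden by (l): (l) operates against (k): a current Class 6 Notice is held. (m) would limit (l) — the qualifying period is 150 days, meeting the 120 days threshold — but (n) sets (m) aside: (n) operates against (m): a current Standing Declaration is held. (d) remains available.

No — exception (d) applies; the Pindale Transit Authority is not required to disclose the report.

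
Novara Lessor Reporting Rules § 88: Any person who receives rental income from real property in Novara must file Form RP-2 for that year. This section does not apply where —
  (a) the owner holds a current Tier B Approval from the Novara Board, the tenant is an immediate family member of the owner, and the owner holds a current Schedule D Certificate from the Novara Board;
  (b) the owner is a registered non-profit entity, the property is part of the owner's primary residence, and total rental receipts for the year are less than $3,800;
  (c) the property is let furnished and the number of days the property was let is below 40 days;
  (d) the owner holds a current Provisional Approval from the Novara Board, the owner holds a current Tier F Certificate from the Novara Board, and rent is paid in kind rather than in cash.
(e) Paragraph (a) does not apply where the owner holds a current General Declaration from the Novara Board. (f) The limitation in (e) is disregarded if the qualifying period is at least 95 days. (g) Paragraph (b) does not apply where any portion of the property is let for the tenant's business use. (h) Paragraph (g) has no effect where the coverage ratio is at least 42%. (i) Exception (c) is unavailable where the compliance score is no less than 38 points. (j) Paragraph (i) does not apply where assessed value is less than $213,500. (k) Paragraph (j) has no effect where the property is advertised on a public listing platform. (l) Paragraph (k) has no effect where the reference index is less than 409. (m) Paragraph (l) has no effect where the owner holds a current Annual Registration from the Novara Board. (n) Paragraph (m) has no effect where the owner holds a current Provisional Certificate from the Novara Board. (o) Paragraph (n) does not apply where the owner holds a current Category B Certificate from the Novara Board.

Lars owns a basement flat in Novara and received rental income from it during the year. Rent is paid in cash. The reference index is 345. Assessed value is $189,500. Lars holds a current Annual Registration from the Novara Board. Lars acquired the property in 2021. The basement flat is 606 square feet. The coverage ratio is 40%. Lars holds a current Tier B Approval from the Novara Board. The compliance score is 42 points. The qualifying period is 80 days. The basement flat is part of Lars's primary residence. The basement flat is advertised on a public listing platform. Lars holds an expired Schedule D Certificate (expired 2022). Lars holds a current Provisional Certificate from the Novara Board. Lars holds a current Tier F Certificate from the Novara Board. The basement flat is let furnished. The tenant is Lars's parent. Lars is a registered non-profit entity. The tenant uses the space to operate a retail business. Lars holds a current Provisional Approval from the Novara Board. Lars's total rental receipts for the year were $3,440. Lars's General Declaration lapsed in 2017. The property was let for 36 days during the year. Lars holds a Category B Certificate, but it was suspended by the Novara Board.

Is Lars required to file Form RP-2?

Exception (a) requires that the owner holds a current Schedule D Certificate from the Novara Board; but the Schedule D Certificate is not current, so (a) is unavailable.
Exception (b)'s conditions are all satisfied: Lars is a registered non-profit; the basement flat is part of the primary residence; total rental receipts for the year are $3,440, less than the $3,800 limit. But: (g) operates — the space is let for business use. (h) does not operate here (the coverage ratio is 40%, short of 42%), so (g) stands. So (b) is unavailable.
Exception (c): the property is let furnished; the number of days the property was let is 36 days, below the 40 days limit — every condition holds. Under paragraphs (i)–(o): (i) would limit (c) — the compliance score is 42 points, meeting the 38 points threshold — but (j) sets (i) aside: (j) operates against (i): assessed value is $189,500, less than the $213,500 limit. (k) applies (the property is publicly advertised), but is displaced by (l): (l) operates against (k): the reference index is 345, less than the 409 limit. (m) is engaged (a current Annual Registration is held), but yields to (n): (n) is triggered — a current Provisional Certificate is held. (o), which would lift (n), does not operate here — there is no Category B Certificate in force. (c) remains available.
Exception (d) fails — rent is paid in cash.

No — exception (c) applies; Lars is not required to file Form RP-2.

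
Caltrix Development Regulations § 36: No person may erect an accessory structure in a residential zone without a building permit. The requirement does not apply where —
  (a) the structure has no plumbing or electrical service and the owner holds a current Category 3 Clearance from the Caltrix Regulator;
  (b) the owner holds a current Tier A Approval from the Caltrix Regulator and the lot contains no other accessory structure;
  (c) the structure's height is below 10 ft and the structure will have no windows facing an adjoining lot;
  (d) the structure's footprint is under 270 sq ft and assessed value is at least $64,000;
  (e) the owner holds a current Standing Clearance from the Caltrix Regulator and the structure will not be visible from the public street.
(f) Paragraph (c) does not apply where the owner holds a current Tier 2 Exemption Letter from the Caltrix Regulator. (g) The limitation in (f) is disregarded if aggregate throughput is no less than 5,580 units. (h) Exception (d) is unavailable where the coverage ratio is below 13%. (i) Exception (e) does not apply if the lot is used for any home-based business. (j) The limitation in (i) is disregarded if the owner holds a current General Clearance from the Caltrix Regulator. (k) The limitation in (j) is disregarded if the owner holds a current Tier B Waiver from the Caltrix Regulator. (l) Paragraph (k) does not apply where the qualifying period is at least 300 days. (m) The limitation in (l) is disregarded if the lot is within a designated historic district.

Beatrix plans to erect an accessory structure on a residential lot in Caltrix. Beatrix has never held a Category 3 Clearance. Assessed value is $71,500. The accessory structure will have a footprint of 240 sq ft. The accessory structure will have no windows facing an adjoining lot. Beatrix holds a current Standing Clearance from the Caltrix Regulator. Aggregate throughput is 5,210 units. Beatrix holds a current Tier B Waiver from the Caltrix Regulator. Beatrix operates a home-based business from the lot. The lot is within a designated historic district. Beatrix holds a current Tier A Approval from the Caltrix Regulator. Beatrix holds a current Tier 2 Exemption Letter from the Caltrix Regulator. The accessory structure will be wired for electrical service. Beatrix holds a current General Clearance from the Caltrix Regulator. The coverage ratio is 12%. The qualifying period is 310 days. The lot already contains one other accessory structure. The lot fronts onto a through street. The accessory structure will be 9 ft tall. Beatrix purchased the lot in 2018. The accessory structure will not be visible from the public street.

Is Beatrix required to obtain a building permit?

Exception (a) requires that the structure has no plumbing or electrical service; but electrical service is planned, so (a) is unavailable.
Exception (b) fails — the lot already has another accessory structure.
Exception (c)'s conditions are all satisfied: the structure's height is 9 ft, below the 10 ft limit; no windows face an adjoining lot. However, paragraphs (f)–(g) must be considered: (f) operates against (c): a current Tier 2 Exemption Letter is held. (g), which would lift (f), does not operate here — aggregate throughput is 5,210 units, short of 5,580 units. (c) is therefore removed.
Exception (d) is satisfied on its face — the structure's footprint is 240 sq ft, under the 270 sq ft limit; assessed value is $71,500, meeting the $64,000 threshold. However, paragraph (h) must be considered: (h) is engaged — the coverage ratio is 12%, below the 13% limit. (d) is therefore removed.
All of (e)'s requirements are met (a current Standing Clearance is held; the structure will not be visible from the street). Turning to paragraphs (i)–(m): (i) operates against (e): a home-based business operates on the lot. (j) would limit (i) — a current General Clearance is held — but (k) sets (j) aside: (k) operates against (j): a current Tier B Waiver is held. (l) would limit (k) — the qualifying period is 310 days, meeting the 300 days threshold — but (m) sets (l) aside: (m) operates against (l): the lot is in a historic district. Exception (e) does not apply.
No exception displaces § 36.

Yes — Beatrix must obtain a building permit.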